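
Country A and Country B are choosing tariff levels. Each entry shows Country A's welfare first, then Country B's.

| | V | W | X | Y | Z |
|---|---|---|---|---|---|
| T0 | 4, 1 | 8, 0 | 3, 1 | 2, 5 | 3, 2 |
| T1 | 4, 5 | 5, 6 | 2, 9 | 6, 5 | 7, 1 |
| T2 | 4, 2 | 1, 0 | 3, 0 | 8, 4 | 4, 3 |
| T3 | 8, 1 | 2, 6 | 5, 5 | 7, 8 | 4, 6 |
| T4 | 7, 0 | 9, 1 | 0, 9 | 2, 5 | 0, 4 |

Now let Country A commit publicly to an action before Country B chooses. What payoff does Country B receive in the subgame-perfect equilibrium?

Solve by backward induction (Country A leads).
- T0 → Country B plays Y (best of 1, 0, 1, 5, 2); Country A gets 2.
- T1 → Country B plays X (best of 5, 6, 9, 5, 1); Country A gets 2.
- T2 → Country B plays Y (best of 2, 0, 0, 4, 3); Country A gets 8.
- T3 → Country B plays Y (best of 1, 6, 5, 8, 6); Country A gets 7.
- T4 → Country B plays X (best of 0, 1, 9, 5, 4); Country A gets 0.
Country A's induced payoffs are 2, 2, 8, 7, 0, so Country A commits to T2. Subgame-perfect outcome: (T2, Y) with payoffs (8, 4).

4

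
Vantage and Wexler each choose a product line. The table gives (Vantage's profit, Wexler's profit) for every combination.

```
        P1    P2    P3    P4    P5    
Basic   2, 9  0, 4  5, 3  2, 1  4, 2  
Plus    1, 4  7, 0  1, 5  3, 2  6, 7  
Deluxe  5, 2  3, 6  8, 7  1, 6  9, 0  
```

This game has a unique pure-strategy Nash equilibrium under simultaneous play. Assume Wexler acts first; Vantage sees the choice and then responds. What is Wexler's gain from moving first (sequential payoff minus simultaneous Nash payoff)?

0

Work backward from Vantage's decision.
- P1: Vantage compares 2, 1, 5 and picks Deluxe; Wexler would get 2.
- P2: Vantage compares 0, 7, 3 and picks Plus; Wexler would get 0.
- P3: Vantage compares 5, 1, 8 and picks Deluxe; Wexler would get 7.
- P4: Vantage compares 2, 3, 1 and picks Plus; Wexler would get 2.
- P5: Vantage compares 4, 6, 9 and picks Deluxe; Wexler would get 0.
Maximizing over 2, 0, 7, 2, 0, Wexler chooses P3. Subgame-perfect outcome: (Deluxe, P3) with payoffs (8, 7).
Under simultaneous play:
Vantage's best replies: P1→Deluxe; P2→Plus; P3→Deluxe; P4→Plus; P5→Deluxe.
Wexler's best replies: Basic→P1; Plus→P5; Deluxe→P3.
Only (Deluxe, P3) has each player best-responding; Nash payoffs (8, 7).
Wexler's commitment gain: 7 − 7 = 0.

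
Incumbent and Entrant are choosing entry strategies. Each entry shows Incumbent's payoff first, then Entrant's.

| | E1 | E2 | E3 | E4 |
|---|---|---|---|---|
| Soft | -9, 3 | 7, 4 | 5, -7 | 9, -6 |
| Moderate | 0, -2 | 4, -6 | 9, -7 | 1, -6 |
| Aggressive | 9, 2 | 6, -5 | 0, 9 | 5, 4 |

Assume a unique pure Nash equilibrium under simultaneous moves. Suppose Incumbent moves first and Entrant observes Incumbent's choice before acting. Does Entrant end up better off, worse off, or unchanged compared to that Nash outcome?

unchanged

Solve by backward induction (Incumbent leads).
- Soft: Entrant compares 3, 4, -7, -6 and picks E2; Incumbent would get 7.
- Moderate: Entrant compares -2, -6, -7, -6 and picks E1; Incumbent would get 0.
- Aggressive: Entrant compares 2, -5, 9, 4 and picks E3; Incumbent would get 0.
Incumbent's induced payoffs are 7, 0, 0, so Incumbent commits to Soft. Subgame-perfect outcome: (Soft, E2) with payoffs (7, 4).
Now find the simultaneous Nash equilibrium.
Incumbent's best replies: E1→Aggressive; E2→Soft; E3→Moderate; E4→Soft.
Entrant's best replies: Soft→E2; Moderate→E1; Aggressive→E3.
Only (Soft, E2) has each player best-responding; Nash payoffs (7, 4).
Entrant earns 4 sequentially versus 4 at the Nash outcome: unchanged.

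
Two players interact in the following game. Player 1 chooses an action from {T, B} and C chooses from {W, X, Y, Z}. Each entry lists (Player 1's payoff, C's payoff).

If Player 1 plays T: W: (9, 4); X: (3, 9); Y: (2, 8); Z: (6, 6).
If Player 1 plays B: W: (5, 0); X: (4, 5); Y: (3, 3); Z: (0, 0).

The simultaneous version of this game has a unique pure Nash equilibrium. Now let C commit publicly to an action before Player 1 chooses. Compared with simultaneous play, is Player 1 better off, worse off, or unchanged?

better off

Work backward from Player 1's decision.
- W → Player 1 plays T (best of 9, 5); C gets 4.
- X → Player 1 plays B (best of 3, 4); C gets 5.
- Y → Player 1 plays B (best of 2, 3); C gets 3.
- Z → Player 1 plays T (best of 6, 0); C gets 6.
C's induced payoffs are 4, 5, 3, 6, so C commits to Z. Subgame-perfect outcome: (T, Z) with payoffs (6, 6).
Under simultaneous play:
Player 1's best replies: W→T; X→B; Y→B; Z→T.
C's best replies: T→X; B→X.
The unique mutual best reply is (B, X), giving (4, 5).
Player 1 earns 6 sequentially versus 4 at the Nash outcome: better off.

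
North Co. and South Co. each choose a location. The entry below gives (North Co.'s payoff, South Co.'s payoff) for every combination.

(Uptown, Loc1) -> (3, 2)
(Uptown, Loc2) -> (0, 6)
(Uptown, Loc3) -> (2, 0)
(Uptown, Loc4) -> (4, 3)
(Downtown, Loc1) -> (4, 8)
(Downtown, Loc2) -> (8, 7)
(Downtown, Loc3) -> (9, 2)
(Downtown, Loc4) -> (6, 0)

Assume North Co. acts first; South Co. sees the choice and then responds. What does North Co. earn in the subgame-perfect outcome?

Solve by backward induction (North Co. leads).
- Uptown: BR = Loc2, leader payoff 0.
- Downtown: BR = Loc1, leader payoff 4.
North Co.'s induced payoffs are 0, 4, so North Co. commits to Downtown. Subgame-perfect outcome: (Downtown, Loc1) with payoffs (4, 8).

4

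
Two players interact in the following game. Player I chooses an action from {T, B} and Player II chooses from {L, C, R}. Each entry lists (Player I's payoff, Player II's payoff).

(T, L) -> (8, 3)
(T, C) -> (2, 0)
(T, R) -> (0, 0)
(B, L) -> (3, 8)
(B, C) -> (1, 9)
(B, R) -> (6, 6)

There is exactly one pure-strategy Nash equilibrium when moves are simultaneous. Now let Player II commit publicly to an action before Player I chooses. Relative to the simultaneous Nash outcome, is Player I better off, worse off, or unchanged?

Player I best-responds to each possible Player II move:
- L: BR = T, leader payoff 3.
- C: BR = T, leader payoff 0.
- R: BR = B, leader payoff 6.
Among 3, 0, 6, the best is 6 at R. Subgame-perfect outcome: (B, R) with payoffs (6, 6).
For the simultaneous game, intersect best replies.
Player I's best replies: L→T; C→T; R→B.
Player II's best replies: T→L; B→C.
Only (T, L) has each player best-responding; Nash payoffs (8, 3).
Player I earns 6 sequentially versus 8 at the Nash outcome: worse off.

worse off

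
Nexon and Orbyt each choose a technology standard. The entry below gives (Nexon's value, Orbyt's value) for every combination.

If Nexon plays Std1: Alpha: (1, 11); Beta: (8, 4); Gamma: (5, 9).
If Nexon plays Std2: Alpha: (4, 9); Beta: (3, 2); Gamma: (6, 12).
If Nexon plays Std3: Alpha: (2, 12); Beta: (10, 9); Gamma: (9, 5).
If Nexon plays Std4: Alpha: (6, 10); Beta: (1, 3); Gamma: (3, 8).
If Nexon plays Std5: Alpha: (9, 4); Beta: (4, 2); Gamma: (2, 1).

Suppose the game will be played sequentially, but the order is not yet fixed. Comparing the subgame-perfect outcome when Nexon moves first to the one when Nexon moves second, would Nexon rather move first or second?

If Nexon leads: Orbyt's best replies are Std1→Alpha, Std2→Gamma, Std3→Alpha, Std4→Alpha, Std5→Alpha; Nexon's induced payoffs 1, 6, 2, 6, 9; outcome (Std5, Alpha), payoffs (9, 4).
If Orbyt leads: Nexon's best replies are Alpha→Std5, Beta→Std3, Gamma→Std3; Orbyt's induced payoffs 4, 9, 5; outcome (Std3, Beta), payoffs (10, 9).
Nexon gets 9 moving first and 10 moving second, so Nexon prefers to move second.

second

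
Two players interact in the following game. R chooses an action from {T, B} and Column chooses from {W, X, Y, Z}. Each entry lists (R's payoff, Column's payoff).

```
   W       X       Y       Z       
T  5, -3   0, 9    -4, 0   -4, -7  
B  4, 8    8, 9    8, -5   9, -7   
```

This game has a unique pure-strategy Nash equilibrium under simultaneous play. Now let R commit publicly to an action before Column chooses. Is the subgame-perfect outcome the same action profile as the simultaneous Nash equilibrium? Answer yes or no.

yes

Solve by backward induction (R leads).
- T: BR = X, leader payoff 0.
- B: BR = X, leader payoff 8.
R's induced payoffs are 0, 8, so R commits to B. Subgame-perfect outcome: (B, X) with payoffs (8, 9).
Under simultaneous play:
R's best replies: W→T; X→B; Y→B; Z→B.
Column's best replies: T→X; B→X.
The unique mutual best reply is (B, X), giving (8, 9).
Sequential outcome (B, X) coincides with the Nash profile (B, X).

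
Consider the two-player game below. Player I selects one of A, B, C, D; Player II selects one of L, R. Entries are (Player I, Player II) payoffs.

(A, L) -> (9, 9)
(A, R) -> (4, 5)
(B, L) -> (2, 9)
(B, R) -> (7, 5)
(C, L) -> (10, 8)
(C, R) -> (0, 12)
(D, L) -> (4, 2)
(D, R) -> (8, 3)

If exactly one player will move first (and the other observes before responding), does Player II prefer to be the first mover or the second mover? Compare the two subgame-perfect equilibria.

second

If Player I leads: Player II's best replies are A→L, B→L, C→R, D→R; Player I's induced payoffs 9, 2, 0, 8; outcome (A, L), payoffs (9, 9).
If Player II leads: Player I's best replies are L→C, R→D; Player II's induced payoffs 8, 3; outcome (C, L), payoffs (10, 8).
Player II gets 8 moving first and 9 moving second, so Player II prefers to move second.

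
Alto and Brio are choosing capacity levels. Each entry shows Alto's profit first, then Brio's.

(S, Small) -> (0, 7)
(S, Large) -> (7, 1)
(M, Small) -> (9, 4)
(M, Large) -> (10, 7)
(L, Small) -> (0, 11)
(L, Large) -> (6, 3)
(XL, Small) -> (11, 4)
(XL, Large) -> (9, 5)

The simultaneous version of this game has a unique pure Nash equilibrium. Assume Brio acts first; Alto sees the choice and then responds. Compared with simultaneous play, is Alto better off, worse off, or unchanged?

unchanged

Alto best-responds to each possible Brio move:
- Small: BR = XL, leader payoff 4.
- Large: BR = M, leader payoff 7.
Maximizing over 4, 7, Brio chooses Large. Subgame-perfect outcome: (M, Large) with payoffs (10, 7).
Now find the simultaneous Nash equilibrium.
Alto's best replies: Small→XL; Large→M.
Brio's best replies: S→Small; M→Large; L→Small; XL→Large.
Only (M, Large) has each player best-responding; Nash payoffs (10, 7).
Alto earns 10 sequentially versus 10 at the Nash outcome: unchanged.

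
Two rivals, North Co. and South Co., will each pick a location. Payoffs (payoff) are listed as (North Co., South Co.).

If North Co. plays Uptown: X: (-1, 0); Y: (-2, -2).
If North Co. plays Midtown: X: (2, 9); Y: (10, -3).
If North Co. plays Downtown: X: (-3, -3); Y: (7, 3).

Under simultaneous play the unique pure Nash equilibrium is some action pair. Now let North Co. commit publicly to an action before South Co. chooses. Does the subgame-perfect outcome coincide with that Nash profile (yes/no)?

no

Backward induction with North Co. moving first.
- Uptown: BR = X, leader payoff -1.
- Midtown: BR = X, leader payoff 2.
- Downtown: BR = Y, leader payoff 7.
Maximizing over -1, 2, 7, North Co. chooses Downtown. Subgame-perfect outcome: (Downtown, Y) with payoffs (7, 3).
Under simultaneous play:
North Co.'s best replies: X→Midtown; Y→Midtown.
South Co.'s best replies: Uptown→X; Midtown→X; Downtown→Y.
The unique mutual best reply is (Midtown, X), giving (2, 9).
Sequential outcome (Downtown, Y) differs from the Nash profile (Midtown, X).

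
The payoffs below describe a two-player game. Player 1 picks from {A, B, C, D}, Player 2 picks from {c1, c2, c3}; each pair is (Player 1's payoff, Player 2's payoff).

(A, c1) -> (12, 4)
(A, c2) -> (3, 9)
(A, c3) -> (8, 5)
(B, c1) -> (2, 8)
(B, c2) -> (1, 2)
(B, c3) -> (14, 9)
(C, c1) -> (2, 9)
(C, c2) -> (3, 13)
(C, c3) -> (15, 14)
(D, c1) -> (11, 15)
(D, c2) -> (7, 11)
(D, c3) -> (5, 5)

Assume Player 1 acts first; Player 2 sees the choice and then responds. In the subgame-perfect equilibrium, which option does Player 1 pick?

C

Work backward from Player 2's decision.
- A → Player 2 plays c2 (best of 4, 9, 5); Player 1 gets 3.
- B → Player 2 plays c3 (best of 8, 2, 9); Player 1 gets 14.
- C → Player 2 plays c3 (best of 9, 13, 14); Player 1 gets 15.
- D → Player 2 plays c1 (best of 15, 11, 5); Player 1 gets 11.
Maximizing over 3, 14, 15, 11, Player 1 chooses C. Subgame-perfect outcome: (C, c3) with payoffs (15, 14).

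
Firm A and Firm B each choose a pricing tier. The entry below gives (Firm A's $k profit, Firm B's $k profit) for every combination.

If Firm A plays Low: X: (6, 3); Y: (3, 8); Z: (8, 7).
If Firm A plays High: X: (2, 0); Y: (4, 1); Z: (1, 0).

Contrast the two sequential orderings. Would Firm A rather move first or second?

second

If Firm A leads: Firm B's best replies are Low→Y, High→Y; Firm A's induced payoffs 3, 4; outcome (High, Y), payoffs (4, 1).
If Firm B leads: Firm A's best replies are X→Low, Y→High, Z→Low; Firm B's induced payoffs 3, 1, 7; outcome (Low, Z), payoffs (8, 7).
Firm A gets 4 moving first and 8 moving second, so Firm A prefers to move second.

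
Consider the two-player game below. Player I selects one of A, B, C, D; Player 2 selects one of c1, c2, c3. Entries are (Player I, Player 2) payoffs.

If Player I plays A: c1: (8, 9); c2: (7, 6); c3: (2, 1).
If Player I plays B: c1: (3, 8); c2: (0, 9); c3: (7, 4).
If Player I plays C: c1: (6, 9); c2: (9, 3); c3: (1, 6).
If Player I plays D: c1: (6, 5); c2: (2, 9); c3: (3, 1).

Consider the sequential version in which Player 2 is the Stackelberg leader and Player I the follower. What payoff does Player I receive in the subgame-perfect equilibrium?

Solve by backward induction (Player 2 leads).
- c1: Player I compares 8, 3, 6, 6 and picks A; Player 2 would get 9.
- c2: Player I compares 7, 0, 9, 2 and picks C; Player 2 would get 3.
- c3: Player I compares 2, 7, 1, 3 and picks B; Player 2 would get 4.
Player 2's induced payoffs are 9, 3, 4, so Player 2 commits to c1. Subgame-perfect outcome: (A, c1) with payoffs (8, 9).

8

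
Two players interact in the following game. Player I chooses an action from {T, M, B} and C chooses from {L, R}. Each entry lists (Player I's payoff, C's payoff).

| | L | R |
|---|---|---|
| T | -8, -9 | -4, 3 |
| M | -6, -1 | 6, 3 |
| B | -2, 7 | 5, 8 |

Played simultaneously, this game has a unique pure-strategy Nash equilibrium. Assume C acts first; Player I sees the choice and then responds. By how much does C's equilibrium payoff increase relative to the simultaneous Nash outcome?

4

Player I best-responds to each possible C move:
- L: BR = B, leader payoff 7.
- R: BR = M, leader payoff 3.
C's induced payoffs are 7, 3, so C commits to L. Subgame-perfect outcome: (B, L) with payoffs (-2, 7).
Under simultaneous play:
Player I's best replies: L→B; R→M.
C's best replies: T→R; M→R; B→R.
The unique mutual best reply is (M, R), giving (6, 3).
C's commitment gain: 7 − 3 = 4.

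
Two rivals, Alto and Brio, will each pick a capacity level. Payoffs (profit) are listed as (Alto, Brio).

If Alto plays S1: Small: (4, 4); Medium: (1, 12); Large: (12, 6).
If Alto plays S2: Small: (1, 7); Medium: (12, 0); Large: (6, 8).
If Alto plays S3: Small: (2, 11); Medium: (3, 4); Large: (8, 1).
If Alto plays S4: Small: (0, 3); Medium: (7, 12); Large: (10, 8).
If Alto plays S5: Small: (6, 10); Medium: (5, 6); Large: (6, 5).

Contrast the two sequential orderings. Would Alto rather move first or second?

first

If Alto leads: Brio's best replies are S1→Medium, S2→Large, S3→Small, S4→Medium, S5→Small; Alto's induced payoffs 1, 6, 2, 7, 6; outcome (S4, Medium), payoffs (7, 12).
If Brio leads: Alto's best replies are Small→S5, Medium→S2, Large→S1; Brio's induced payoffs 10, 0, 6; outcome (S5, Small), payoffs (6, 10).
Alto gets 7 moving first and 6 moving second, so Alto prefers to move first.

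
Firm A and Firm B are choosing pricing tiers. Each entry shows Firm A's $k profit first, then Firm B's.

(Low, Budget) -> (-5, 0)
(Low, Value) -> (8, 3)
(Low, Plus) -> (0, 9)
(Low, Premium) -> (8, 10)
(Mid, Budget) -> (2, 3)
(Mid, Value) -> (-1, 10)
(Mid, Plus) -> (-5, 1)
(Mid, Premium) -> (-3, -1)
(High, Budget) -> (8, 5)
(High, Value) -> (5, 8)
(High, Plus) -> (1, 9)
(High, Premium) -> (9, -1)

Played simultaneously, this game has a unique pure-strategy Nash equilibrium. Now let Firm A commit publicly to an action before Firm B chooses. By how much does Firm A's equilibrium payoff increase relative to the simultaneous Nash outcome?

7

Solve by backward induction (Firm A leads).
- Low: BR = Premium, leader payoff 8.
- Mid: BR = Value, leader payoff -1.
- High: BR = Plus, leader payoff 1.
Firm A's induced payoffs are 8, -1, 1, so Firm A commits to Low. Subgame-perfect outcome: (Low, Premium) with payoffs (8, 10).
Under simultaneous play:
Firm A's best replies: Budget→High; Value→Low; Plus→High; Premium→High.
Firm B's best replies: Low→Premium; Mid→Value; High→Plus.
The unique mutual best reply is (High, Plus), giving (1, 9).
Firm A's commitment gain: 8 − 1 = 7.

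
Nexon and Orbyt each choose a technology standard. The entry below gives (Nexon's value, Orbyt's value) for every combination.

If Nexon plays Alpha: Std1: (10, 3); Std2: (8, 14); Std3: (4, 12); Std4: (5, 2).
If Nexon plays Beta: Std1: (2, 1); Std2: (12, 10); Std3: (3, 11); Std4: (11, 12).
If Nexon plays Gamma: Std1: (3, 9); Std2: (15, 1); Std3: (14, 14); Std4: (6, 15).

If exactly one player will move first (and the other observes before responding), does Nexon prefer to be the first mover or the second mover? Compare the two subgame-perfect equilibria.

If Nexon leads: Orbyt's best replies are Alpha→Std2, Beta→Std4, Gamma→Std4; Nexon's induced payoffs 8, 11, 6; outcome (Beta, Std4), payoffs (11, 12).
If Orbyt leads: Nexon's best replies are Std1→Alpha, Std2→Gamma, Std3→Gamma, Std4→Beta; Orbyt's induced payoffs 3, 1, 14, 12; outcome (Gamma, Std3), payoffs (14, 14).
Nexon gets 11 moving first and 14 moving second, so Nexon prefers to move second.

second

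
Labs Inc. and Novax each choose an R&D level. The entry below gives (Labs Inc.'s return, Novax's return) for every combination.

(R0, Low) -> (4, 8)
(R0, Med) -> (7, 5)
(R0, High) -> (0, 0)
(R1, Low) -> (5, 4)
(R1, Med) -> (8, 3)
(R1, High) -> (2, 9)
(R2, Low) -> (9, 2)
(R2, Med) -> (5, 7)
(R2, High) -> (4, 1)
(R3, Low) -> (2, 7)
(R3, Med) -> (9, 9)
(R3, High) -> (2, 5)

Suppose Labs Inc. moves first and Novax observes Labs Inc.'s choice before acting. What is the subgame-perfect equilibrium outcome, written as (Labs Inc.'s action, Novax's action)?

(R3, Med)

Work backward from Novax's decision.
- R0: BR = Low, leader payoff 4.
- R1: BR = High, leader payoff 2.
- R2: BR = Med, leader payoff 5.
- R3: BR = Med, leader payoff 9.
Labs Inc.'s induced payoffs are 4, 2, 5, 9, so Labs Inc. commits to R3. Subgame-perfect outcome: (R3, Med) with payoffs (9, 9).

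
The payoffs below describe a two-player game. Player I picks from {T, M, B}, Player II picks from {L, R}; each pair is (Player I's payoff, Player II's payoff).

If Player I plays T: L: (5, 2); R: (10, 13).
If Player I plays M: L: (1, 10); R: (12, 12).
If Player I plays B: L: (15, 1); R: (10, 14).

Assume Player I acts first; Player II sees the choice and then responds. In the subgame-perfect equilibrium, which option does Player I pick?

Solve by backward induction (Player I leads).
- T → Player II plays R (best of 2, 13); Player I gets 10.
- M → Player II plays R (best of 10, 12); Player I gets 12.
- B → Player II plays R (best of 1, 14); Player I gets 10.
Player I's induced payoffs are 10, 12, 10, so Player I commits to M. Subgame-perfect outcome: (M, R) with payoffs (12, 12).

M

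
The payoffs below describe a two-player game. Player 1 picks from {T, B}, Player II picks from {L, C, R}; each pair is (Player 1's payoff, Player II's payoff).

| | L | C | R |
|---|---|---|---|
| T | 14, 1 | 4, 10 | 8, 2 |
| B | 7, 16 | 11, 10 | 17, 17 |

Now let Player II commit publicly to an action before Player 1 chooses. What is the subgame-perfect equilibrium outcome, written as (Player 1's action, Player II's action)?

(B, R)

Player 1 best-responds to each possible Player II move:
- L: Player 1 compares 14, 7 and picks T; Player II would get 1.
- C: Player 1 compares 4, 11 and picks B; Player II would get 10.
- R: Player 1 compares 8, 17 and picks B; Player II would get 17.
Among 1, 10, 17, the best is 17 at R. Subgame-perfect outcome: (B, R) with payoffs (17, 17).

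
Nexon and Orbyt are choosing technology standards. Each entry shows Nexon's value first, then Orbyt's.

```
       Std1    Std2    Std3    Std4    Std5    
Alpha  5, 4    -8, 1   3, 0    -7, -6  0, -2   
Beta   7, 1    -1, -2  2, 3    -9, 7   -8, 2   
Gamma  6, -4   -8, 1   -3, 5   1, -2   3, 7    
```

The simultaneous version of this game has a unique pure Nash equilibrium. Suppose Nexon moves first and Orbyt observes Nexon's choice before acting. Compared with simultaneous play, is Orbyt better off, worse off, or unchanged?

worse off

Work backward from Orbyt's decision.
- Alpha → Orbyt plays Std1 (best of 4, 1, 0, -6, -2); Nexon gets 5.
- Beta → Orbyt plays Std4 (best of 1, -2, 3, 7, 2); Nexon gets -9.
- Gamma → Orbyt plays Std5 (best of -4, 1, 5, -2, 7); Nexon gets 3.
Nexon's induced payoffs are 5, -9, 3, so Nexon commits to Alpha. Subgame-perfect outcome: (Alpha, Std1) with payoffs (5, 4).
Under simultaneous play:
Nexon's best replies: Std1→Beta; Std2→Beta; Std3→Alpha; Std4→Gamma; Std5→Gamma.
Orbyt's best replies: Alpha→Std1; Beta→Std4; Gamma→Std5.
The unique mutual best reply is (Gamma, Std5), giving (3, 7).
Orbyt earns 4 sequentially versus 7 at the Nash outcome: worse off.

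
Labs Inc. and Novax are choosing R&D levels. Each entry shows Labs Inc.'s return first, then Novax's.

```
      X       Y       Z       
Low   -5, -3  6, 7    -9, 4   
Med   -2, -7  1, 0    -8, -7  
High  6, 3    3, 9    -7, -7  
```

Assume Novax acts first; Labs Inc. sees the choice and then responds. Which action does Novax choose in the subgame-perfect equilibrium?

Solve by backward induction (Novax leads).
- X: Labs Inc. compares -5, -2, 6 and picks High; Novax would get 3.
- Y: Labs Inc. compares 6, 1, 3 and picks Low; Novax would get 7.
- Z: Labs Inc. compares -9, -8, -7 and picks High; Novax would get -7.
Novax's induced payoffs are 3, 7, -7, so Novax commits to Y. Subgame-perfect outcome: (Low, Y) with payoffs (6, 7).

Y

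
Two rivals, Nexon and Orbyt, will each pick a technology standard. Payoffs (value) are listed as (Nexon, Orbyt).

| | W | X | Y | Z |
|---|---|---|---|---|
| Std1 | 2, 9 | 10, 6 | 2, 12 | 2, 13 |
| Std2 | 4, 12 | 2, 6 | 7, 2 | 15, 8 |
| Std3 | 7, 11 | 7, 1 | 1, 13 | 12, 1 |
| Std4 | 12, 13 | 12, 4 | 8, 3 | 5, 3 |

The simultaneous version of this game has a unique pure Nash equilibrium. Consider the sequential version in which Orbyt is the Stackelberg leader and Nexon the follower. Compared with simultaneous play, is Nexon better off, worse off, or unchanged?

unchanged

Solve by backward induction (Orbyt leads).
- W → Nexon plays Std4 (best of 2, 4, 7, 12); Orbyt gets 13.
- X → Nexon plays Std4 (best of 10, 2, 7, 12); Orbyt gets 4.
- Y → Nexon plays Std4 (best of 2, 7, 1, 8); Orbyt gets 3.
- Z → Nexon plays Std2 (best of 2, 15, 12, 5); Orbyt gets 8.
Orbyt's induced payoffs are 13, 4, 3, 8, so Orbyt commits to W. Subgame-perfect outcome: (Std4, W) with payoffs (12, 13).
Now find the simultaneous Nash equilibrium.
Nexon's best replies: W→Std4; X→Std4; Y→Std4; Z→Std2.
Orbyt's best replies: Std1→Z; Std2→W; Std3→Y; Std4→W.
Only (Std4, W) has each player best-responding; Nash payoffs (12, 13).
Nexon earns 12 sequentially versus 12 at the Nash outcome: unchanged.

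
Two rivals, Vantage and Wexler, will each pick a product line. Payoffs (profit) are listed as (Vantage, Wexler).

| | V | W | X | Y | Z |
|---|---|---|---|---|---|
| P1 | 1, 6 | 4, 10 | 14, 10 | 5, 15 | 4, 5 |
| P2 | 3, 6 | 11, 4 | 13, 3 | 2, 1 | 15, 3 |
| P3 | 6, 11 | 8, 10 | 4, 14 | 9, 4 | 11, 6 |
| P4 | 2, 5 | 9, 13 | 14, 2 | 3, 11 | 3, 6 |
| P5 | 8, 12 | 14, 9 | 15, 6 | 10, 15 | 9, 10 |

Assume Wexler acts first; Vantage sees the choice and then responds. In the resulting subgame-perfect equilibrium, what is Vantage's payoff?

Solve by backward induction (Wexler leads).
- V: Vantage compares 1, 3, 6, 2, 8 and picks P5; Wexler would get 12.
- W: Vantage compares 4, 11, 8, 9, 14 and picks P5; Wexler would get 9.
- X: Vantage compares 14, 13, 4, 14, 15 and picks P5; Wexler would get 6.
- Y: Vantage compares 5, 2, 9, 3, 10 and picks P5; Wexler would get 15.
- Z: Vantage compares 4, 15, 11, 3, 9 and picks P2; Wexler would get 3.
Among 12, 9, 6, 15, 3, the best is 15 at Y. Subgame-perfect outcome: (P5, Y) with payoffs (10, 15).

10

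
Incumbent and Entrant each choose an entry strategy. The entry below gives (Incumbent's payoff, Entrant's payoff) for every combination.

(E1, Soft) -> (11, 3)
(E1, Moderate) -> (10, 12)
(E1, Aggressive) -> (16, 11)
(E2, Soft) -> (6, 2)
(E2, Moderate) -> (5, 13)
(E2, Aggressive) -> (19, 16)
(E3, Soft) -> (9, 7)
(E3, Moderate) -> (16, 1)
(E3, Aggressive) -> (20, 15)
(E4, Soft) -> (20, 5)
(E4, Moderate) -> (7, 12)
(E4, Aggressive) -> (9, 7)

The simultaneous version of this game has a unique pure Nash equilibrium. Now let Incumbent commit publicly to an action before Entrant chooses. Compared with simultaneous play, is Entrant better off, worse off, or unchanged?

Entrant best-responds to each possible Incumbent move:
- E1 → Entrant plays Moderate (best of 3, 12, 11); Incumbent gets 10.
- E2 → Entrant plays Aggressive (best of 2, 13, 16); Incumbent gets 19.
- E3 → Entrant plays Aggressive (best of 7, 1, 15); Incumbent gets 20.
- E4 → Entrant plays Moderate (best of 5, 12, 7); Incumbent gets 7.
Maximizing over 10, 19, 20, 7, Incumbent chooses E3. Subgame-perfect outcome: (E3, Aggressive) with payoffs (20, 15).
For the simultaneous game, intersect best replies.
Incumbent's best replies: Soft→E4; Moderate→E3; Aggressive→E3.
Entrant's best replies: E1→Moderate; E2→Aggressive; E3→Aggressive; E4→Moderate.
Only (E3, Aggressive) has each player best-responding; Nash payoffs (20, 15).
Entrant earns 15 sequentially versus 15 at the Nash outcome: unchanged.

unchanged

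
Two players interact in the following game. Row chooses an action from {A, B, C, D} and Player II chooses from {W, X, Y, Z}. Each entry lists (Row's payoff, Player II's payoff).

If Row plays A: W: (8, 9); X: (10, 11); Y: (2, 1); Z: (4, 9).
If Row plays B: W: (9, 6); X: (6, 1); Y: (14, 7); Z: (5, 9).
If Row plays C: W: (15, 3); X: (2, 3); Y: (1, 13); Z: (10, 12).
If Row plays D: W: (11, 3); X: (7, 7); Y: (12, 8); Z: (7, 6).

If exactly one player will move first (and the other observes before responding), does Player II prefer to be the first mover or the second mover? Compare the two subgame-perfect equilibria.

first

If Row leads: Player II's best replies are A→X, B→Z, C→Y, D→Y; Row's induced payoffs 10, 5, 1, 12; outcome (D, Y), payoffs (12, 8).
If Player II leads: Row's best replies are W→C, X→A, Y→B, Z→C; Player II's induced payoffs 3, 11, 7, 12; outcome (C, Z), payoffs (10, 12).
Player II gets 12 moving first and 8 moving second, so Player II prefers to move first.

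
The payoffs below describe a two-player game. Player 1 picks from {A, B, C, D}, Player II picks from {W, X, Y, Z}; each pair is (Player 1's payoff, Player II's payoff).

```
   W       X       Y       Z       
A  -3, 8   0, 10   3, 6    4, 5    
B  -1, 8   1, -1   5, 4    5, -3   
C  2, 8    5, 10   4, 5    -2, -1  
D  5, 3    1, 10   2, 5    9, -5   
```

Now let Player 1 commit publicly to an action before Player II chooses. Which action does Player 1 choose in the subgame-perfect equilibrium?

C

Solve by backward induction (Player 1 leads).
- A: Player II compares 8, 10, 6, 5 and picks X; Player 1 would get 0.
- B: Player II compares 8, -1, 4, -3 and picks W; Player 1 would get -1.
- C: Player II compares 8, 10, 5, -1 and picks X; Player 1 would get 5.
- D: Player II compares 3, 10, 5, -5 and picks X; Player 1 would get 1.
Maximizing over 0, -1, 5, 1, Player 1 chooses C. Subgame-perfect outcome: (C, X) with payoffs (5, 10).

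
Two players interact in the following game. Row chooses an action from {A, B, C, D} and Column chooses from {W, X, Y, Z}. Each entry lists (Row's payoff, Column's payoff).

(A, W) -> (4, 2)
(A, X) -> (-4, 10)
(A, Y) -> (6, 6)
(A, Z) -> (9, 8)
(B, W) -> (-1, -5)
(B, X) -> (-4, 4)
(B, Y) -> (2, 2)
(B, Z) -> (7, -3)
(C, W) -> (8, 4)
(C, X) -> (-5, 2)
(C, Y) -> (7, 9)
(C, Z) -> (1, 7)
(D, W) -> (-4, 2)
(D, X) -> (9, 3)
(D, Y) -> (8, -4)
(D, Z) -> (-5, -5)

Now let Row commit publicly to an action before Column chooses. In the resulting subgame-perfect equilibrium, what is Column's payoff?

3

Backward induction with Row moving first.
- A: Column compares 2, 10, 6, 8 and picks X; Row would get -4.
- B: Column compares -5, 4, 2, -3 and picks X; Row would get -4.
- C: Column compares 4, 2, 9, 7 and picks Y; Row would get 7.
- D: Column compares 2, 3, -4, -5 and picks X; Row would get 9.
Maximizing over -4, -4, 7, 9, Row chooses D. Subgame-perfect outcome: (D, X) with payoffs (9, 3).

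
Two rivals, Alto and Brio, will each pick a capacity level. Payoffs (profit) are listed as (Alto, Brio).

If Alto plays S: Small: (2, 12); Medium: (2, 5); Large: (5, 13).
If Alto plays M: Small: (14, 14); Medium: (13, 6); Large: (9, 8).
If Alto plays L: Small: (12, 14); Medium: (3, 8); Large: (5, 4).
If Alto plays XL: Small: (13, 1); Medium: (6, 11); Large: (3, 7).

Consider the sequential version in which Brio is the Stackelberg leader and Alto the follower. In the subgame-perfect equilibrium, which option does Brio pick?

Small

Alto best-responds to each possible Brio move:
- Small: BR = M, leader payoff 14.
- Medium: BR = M, leader payoff 6.
- Large: BR = M, leader payoff 8.
Maximizing over 14, 6, 8, Brio chooses Small. Subgame-perfect outcome: (M, Small) with payoffs (14, 14).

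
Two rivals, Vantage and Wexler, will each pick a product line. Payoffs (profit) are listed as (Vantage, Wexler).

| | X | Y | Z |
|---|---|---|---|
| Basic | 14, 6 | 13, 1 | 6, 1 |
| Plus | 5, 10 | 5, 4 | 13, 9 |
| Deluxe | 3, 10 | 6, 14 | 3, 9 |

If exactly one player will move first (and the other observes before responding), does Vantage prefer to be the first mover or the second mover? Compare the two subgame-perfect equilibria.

If Vantage leads: Wexler's best replies are Basic→X, Plus→X, Deluxe→Y; Vantage's induced payoffs 14, 5, 6; outcome (Basic, X), payoffs (14, 6).
If Wexler leads: Vantage's best replies are X→Basic, Y→Basic, Z→Plus; Wexler's induced payoffs 6, 1, 9; outcome (Plus, Z), payoffs (13, 9).
Vantage gets 14 moving first and 13 moving second, so Vantage prefers to move first.

first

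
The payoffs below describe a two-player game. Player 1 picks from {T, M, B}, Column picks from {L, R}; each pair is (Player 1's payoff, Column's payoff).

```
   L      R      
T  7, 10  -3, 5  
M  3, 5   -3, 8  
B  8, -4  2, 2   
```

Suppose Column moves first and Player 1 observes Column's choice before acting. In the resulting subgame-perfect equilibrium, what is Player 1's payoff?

2

Work backward from Player 1's decision.
- L: Player 1 compares 7, 3, 8 and picks B; Column would get -4.
- R: Player 1 compares -3, -3, 2 and picks B; Column would get 2.
Among -4, 2, the best is 2 at R. Subgame-perfect outcome: (B, R) with payoffs (2, 2).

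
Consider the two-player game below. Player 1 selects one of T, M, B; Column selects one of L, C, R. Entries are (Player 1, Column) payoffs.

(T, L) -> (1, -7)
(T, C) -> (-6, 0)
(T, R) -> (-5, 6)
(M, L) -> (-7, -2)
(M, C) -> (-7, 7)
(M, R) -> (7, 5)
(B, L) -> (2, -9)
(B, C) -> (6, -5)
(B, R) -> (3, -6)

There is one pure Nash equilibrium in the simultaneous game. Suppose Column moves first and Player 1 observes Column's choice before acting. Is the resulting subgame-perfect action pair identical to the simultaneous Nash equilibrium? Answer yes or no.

Backward induction with Column moving first.
- L: BR = B, leader payoff -9.
- C: BR = B, leader payoff -5.
- R: BR = M, leader payoff 5.
Column's induced payoffs are -9, -5, 5, so Column commits to R. Subgame-perfect outcome: (M, R) with payoffs (7, 5).
Now find the simultaneous Nash equilibrium.
Player 1's best replies: L→B; C→B; R→M.
Column's best replies: T→R; M→C; B→C.
The unique mutual best reply is (B, C), giving (6, -5).
Sequential outcome (M, R) differs from the Nash profile (B, C).

no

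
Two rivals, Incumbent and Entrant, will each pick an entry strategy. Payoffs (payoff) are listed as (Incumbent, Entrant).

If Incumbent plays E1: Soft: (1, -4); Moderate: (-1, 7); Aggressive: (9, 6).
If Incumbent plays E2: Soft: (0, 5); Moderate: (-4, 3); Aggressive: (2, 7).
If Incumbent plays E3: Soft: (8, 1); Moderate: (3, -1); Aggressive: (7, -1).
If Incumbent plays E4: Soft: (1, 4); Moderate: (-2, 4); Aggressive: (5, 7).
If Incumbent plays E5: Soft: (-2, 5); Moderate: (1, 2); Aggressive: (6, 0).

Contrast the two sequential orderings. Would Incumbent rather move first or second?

second

If Incumbent leads: Entrant's best replies are E1→Moderate, E2→Aggressive, E3→Soft, E4→Aggressive, E5→Soft; Incumbent's induced payoffs -1, 2, 8, 5, -2; outcome (E3, Soft), payoffs (8, 1).
If Entrant leads: Incumbent's best replies are Soft→E3, Moderate→E3, Aggressive→E1; Entrant's induced payoffs 1, -1, 6; outcome (E1, Aggressive), payoffs (9, 6).
Incumbent gets 8 moving first and 9 moving second, so Incumbent prefers to move second.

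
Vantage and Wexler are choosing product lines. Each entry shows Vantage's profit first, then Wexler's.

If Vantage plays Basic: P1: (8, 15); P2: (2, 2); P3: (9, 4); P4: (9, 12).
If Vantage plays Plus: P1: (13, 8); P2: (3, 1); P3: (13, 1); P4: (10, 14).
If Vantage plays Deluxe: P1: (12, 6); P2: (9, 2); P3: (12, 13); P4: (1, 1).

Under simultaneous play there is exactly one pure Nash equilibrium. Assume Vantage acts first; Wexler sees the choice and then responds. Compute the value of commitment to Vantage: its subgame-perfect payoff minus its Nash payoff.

2

Solve by backward induction (Vantage leads).
- Basic: BR = P1, leader payoff 8.
- Plus: BR = P4, leader payoff 10.
- Deluxe: BR = P3, leader payoff 12.
Vantage's induced payoffs are 8, 10, 12, so Vantage commits to Deluxe. Subgame-perfect outcome: (Deluxe, P3) with payoffs (12, 13).
For the simultaneous game, intersect best replies.
Vantage's best replies: P1→Plus; P2→Deluxe; P3→Plus; P4→Plus.
Wexler's best replies: Basic→P1; Plus→P4; Deluxe→P3.
Only (Plus, P4) has each player best-responding; Nash payoffs (10, 14).
Vantage's commitment gain: 12 − 10 = 2.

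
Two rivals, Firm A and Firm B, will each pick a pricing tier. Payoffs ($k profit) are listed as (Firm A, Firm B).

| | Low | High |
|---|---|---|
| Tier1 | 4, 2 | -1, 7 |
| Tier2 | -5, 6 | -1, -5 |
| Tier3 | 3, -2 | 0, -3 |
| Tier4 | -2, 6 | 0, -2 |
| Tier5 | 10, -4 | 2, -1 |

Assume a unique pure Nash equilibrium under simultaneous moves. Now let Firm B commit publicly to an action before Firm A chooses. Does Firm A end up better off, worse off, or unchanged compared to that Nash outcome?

Solve by backward induction (Firm B leads).
- Low: Firm A compares 4, -5, 3, -2, 10 and picks Tier5; Firm B would get -4.
- High: Firm A compares -1, -1, 0, 0, 2 and picks Tier5; Firm B would get -1.
Maximizing over -4, -1, Firm B chooses High. Subgame-perfect outcome: (Tier5, High) with payoffs (2, -1).
Now find the simultaneous Nash equilibrium.
Firm A's best replies: Low→Tier5; High→Tier5.
Firm B's best replies: Tier1→High; Tier2→Low; Tier3→Low; Tier4→Low; Tier5→High.
The unique mutual best reply is (Tier5, High), giving (2, -1).
Firm A earns 2 sequentially versus 2 at the Nash outcome: unchanged.

unchanged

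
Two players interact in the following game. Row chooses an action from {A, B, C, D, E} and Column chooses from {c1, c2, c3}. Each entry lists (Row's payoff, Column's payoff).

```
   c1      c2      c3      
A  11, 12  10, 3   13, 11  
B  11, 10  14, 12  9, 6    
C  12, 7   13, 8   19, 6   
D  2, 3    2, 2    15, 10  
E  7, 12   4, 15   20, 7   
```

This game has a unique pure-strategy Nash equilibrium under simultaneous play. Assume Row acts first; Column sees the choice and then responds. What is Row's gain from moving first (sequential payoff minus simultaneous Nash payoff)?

Backward induction with Row moving first.
- A → Column plays c1 (best of 12, 3, 11); Row gets 11.
- B → Column plays c2 (best of 10, 12, 6); Row gets 14.
- C → Column plays c2 (best of 7, 8, 6); Row gets 13.
- D → Column plays c3 (best of 3, 2, 10); Row gets 15.
- E → Column plays c2 (best of 12, 15, 7); Row gets 4.
Maximizing over 11, 14, 13, 15, 4, Row chooses D. Subgame-perfect outcome: (D, c3) with payoffs (15, 10).
For the simultaneous game, intersect best replies.
Row's best replies: c1→C; c2→B; c3→E.
Column's best replies: A→c1; B→c2; C→c2; D→c3; E→c2.
Only (B, c2) has each player best-responding; Nash payoffs (14, 12).
Row's commitment gain: 15 − 14 = 1.

1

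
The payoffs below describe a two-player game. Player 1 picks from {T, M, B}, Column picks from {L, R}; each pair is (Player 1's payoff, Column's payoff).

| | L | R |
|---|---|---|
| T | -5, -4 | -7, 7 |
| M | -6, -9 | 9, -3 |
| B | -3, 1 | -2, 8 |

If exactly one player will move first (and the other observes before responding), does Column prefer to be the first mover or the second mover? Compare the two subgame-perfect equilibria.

If Player 1 leads: Column's best replies are T→R, M→R, B→R; Player 1's induced payoffs -7, 9, -2; outcome (M, R), payoffs (9, -3).
If Column leads: Player 1's best replies are L→B, R→M; Column's induced payoffs 1, -3; outcome (B, L), payoffs (-3, 1).
Column gets 1 moving first and -3 moving second, so Column prefers to move first.

first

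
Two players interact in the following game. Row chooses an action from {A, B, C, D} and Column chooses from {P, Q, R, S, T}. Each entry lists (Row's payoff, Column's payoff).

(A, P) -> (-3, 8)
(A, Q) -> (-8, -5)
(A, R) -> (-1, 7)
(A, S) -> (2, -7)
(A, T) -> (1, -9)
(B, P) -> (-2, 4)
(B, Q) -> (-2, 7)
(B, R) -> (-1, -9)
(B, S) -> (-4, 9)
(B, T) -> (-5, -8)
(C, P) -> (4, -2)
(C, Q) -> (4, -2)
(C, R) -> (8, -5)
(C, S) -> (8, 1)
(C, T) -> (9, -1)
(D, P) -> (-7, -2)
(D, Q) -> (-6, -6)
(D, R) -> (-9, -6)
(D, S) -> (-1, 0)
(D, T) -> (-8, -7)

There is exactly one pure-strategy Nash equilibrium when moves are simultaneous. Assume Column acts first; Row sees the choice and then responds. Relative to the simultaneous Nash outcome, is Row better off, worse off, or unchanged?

Solve by backward induction (Column leads).
- P: BR = C, leader payoff -2.
- Q: BR = C, leader payoff -2.
- R: BR = C, leader payoff -5.
- S: BR = C, leader payoff 1.
- T: BR = C, leader payoff -1.
Among -2, -2, -5, 1, -1, the best is 1 at S. Subgame-perfect outcome: (C, S) with payoffs (8, 1).
Under simultaneous play:
Row's best replies: P→C; Q→C; R→C; S→C; T→C.
Column's best replies: A→P; B→S; C→S; D→S.
The unique mutual best reply is (C, S), giving (8, 1).
Row earns 8 sequentially versus 8 at the Nash outcome: unchanged.

unchanged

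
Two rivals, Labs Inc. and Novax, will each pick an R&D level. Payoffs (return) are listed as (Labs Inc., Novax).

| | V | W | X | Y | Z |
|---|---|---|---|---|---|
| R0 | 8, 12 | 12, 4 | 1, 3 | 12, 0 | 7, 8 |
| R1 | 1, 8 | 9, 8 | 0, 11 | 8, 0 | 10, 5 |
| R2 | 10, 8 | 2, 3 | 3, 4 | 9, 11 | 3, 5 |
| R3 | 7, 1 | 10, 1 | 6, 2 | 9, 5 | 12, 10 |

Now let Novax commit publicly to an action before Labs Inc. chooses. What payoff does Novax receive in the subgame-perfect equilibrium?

Backward induction with Novax moving first.
- V: BR = R2, leader payoff 8.
- W: BR = R0, leader payoff 4.
- X: BR = R3, leader payoff 2.
- Y: BR = R0, leader payoff 0.
- Z: BR = R3, leader payoff 10.
Maximizing over 8, 4, 2, 0, 10, Novax chooses Z. Subgame-perfect outcome: (R3, Z) with payoffs (12, 10).

10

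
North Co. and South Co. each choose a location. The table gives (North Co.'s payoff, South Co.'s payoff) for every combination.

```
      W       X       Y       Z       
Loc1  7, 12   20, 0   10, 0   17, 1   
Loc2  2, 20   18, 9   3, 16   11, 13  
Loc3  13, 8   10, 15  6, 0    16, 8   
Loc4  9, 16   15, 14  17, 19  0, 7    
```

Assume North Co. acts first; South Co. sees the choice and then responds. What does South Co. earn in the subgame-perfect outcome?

Backward induction with North Co. moving first.
- Loc1: South Co. compares 12, 0, 0, 1 and picks W; North Co. would get 7.
- Loc2: South Co. compares 20, 9, 16, 13 and picks W; North Co. would get 2.
- Loc3: South Co. compares 8, 15, 0, 8 and picks X; North Co. would get 10.
- Loc4: South Co. compares 16, 14, 19, 7 and picks Y; North Co. would get 17.
Among 7, 2, 10, 17, the best is 17 at Loc4. Subgame-perfect outcome: (Loc4, Y) with payoffs (17, 19).

19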